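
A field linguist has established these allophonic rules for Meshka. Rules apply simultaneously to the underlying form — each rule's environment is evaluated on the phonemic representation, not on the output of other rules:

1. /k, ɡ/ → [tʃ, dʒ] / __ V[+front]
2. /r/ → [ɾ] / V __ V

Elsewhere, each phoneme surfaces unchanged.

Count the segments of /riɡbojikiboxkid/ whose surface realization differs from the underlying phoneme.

2

Segments that undergo a rule: /k/ → [tʃ] (rule 1); /k/ → [tʃ] (rule 1).
All other segments surface unchanged.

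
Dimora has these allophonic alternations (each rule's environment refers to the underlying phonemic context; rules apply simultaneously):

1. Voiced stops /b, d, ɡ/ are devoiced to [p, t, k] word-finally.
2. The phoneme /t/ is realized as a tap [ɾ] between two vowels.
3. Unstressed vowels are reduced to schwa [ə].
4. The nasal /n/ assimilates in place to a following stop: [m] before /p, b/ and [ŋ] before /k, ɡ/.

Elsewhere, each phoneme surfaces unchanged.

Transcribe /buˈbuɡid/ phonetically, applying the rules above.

[bəˈbuɡət]

/b/ (word-initial) fails the environment for rule 1, so it stays [b].
Rule 3 applies to /u/ (between /b/ and /b/: in an unstressed syllable) → [ə].
/b/ (between /u/ and /u/) fails the environment for rule 1, so it stays [b].
/u/ (between /b/ and /ɡ/) fails the environment for rule 3, so it stays [u].
/ɡ/ — between /u/ and /i/; rule 1 does not apply here → [ɡ].
Rule 3 applies to /i/ (between /ɡ/ and /d/: in an unstressed syllable) → [ə].
/d/ (word-final): word-finally, so rule 1 applies → [t].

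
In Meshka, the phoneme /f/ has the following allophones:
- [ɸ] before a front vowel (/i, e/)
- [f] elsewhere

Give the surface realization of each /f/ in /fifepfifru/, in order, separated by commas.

Occurrence 1 (position 1): before a front vowel (/i, e/) → [ɸ].
Occurrence 2 (position 3): before a front vowel (/i, e/) → [ɸ].
Occurrence 3 (position 6): before a front vowel (/i, e/) → [ɸ].
Occurrence 4 (position 8): no conditioning environment matches → elsewhere allophone [f].

[ɸ], [ɸ], [ɸ], [f]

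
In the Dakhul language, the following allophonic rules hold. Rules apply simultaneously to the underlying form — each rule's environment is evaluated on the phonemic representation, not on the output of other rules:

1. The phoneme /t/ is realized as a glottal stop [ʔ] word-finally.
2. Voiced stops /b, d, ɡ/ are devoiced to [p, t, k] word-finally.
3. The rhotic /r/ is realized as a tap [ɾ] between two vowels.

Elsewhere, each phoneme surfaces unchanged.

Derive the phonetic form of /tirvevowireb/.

/t/ (word-initial) fails the environment for rule 1, so it stays [t].
/r/ — between /i/ and /v/; rule 3 does not apply here → [r].
/r/ meets the environment for rule 3 (between two vowels) → [ɾ].
/b/ (word-final): word-finally, so rule 2 applies → [p].

[tirvevowiɾep]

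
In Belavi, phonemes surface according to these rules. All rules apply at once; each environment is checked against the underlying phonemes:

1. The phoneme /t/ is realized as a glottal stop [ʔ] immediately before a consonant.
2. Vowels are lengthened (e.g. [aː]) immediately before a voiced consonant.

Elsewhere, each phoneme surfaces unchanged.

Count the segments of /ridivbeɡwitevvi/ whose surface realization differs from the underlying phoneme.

Segments that undergo a rule: /i/ → [iː] (rule 2); /i/ → [iː] (rule 2); /e/ → [eː] (rule 2); /e/ → [eː] (rule 2).
All other segments surface unchanged.

4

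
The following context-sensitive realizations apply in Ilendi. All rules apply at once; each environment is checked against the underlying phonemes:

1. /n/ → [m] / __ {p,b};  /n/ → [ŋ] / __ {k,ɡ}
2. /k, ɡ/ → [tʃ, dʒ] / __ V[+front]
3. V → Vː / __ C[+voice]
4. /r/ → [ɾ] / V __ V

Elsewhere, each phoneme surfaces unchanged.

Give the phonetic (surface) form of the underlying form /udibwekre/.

/u/ — word-initial, before a voiced consonant — surfaces as [uː] (rule 3).
/d/ (between /u/ and /i/) is unaffected → [d].
Rule 3 applies to /i/ (between /d/ and /b/: before a voiced consonant) → [iː].
/b/ stays [b].
/w/ (between /b/ and /e/): no rule targets it → [w].
/e/ (between /w/ and /k/): rule 3 targets it, but not before a voiced consonant → unchanged [e].
/k/ (between /e/ and /r/): rule 2 targets it, but not before a front vowel → unchanged [k].
/r/ (between /k/ and /e/) fails the environment for rule 4, so it stays [r].
/e/ (word-final) is in the target of rule 3 but the environment (before a voiced consonant) is not met → [e].

[uːdiːbwekre]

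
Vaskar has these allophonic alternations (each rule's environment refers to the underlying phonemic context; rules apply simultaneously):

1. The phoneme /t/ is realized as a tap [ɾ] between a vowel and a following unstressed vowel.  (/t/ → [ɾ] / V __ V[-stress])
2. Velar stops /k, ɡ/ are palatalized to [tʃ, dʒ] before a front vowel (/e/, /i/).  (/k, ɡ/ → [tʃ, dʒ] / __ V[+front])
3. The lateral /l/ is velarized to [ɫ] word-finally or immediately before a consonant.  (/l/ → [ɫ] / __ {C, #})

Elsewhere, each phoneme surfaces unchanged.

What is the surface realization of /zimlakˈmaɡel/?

/z/ (word-initial): no rule targets it → [z].
/i/ stays [i].
/m/ — not in any rule's target class → [m].
/l/ — between /m/ and /a/; rule 3 does not apply here → [l].
/a/ (between /l/ and /k/): no rule targets it → [a].
/k/ — between /a/ and /m/; rule 2 does not apply here → [k].
/m/ (between /k/ and /a/): no rule targets it → [m].
/a/ stays [a].
/ɡ/ (between /a/ and /e/) occurs before a front vowel → [dʒ] by rule 2.
/e/ stays [e].
/l/ (word-final): word-finally or immediately before a consonant, so rule 3 applies → [ɫ].

[zimlakˈmadʒeɫ]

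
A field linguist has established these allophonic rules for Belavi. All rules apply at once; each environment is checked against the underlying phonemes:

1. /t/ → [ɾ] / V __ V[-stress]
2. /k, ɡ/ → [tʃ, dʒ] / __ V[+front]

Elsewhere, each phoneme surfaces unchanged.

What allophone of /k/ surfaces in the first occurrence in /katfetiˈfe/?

[k]

/k/ — word-initial; rule 2 does not apply here → [k].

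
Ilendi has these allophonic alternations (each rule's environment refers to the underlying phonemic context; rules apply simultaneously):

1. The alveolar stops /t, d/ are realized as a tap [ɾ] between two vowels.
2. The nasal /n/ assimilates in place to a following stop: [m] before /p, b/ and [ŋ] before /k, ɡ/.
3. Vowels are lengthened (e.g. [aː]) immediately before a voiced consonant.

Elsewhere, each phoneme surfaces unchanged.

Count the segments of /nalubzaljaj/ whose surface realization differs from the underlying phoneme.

4

Segments that undergo a rule: /a/ → [aː] (rule 3); /u/ → [uː] (rule 3); /a/ → [aː] (rule 3); /a/ → [aː] (rule 3).
All other segments surface unchanged.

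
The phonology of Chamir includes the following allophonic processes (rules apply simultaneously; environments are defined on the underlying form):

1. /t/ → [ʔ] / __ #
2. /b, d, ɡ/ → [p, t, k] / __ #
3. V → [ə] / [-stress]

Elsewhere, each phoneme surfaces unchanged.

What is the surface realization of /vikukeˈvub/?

/v/ (word-initial) is unaffected → [v].
/i/ (between /v/ and /k/): in an unstressed syllable, so rule 3 applies → [ə].
/k/ stays [k].
/u/ — between /k/ and /k/, in an unstressed syllable — surfaces as [ə] (rule 3).
/k/ (between /u/ and /e/): no rule targets it → [k].
Rule 3 applies to /e/ (between /k/ and /v/: in an unstressed syllable) → [ə].
/v/ — not in any rule's target class → [v].
/u/ (between /v/ and /b/) fails the environment for rule 3, so it stays [u].
/b/ — word-final, word-finally — surfaces as [p] (rule 2).

[vəkəkəˈvup]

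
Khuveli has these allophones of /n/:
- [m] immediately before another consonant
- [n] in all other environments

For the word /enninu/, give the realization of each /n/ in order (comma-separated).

Occurrence 1 (position 2): immediately before another consonant → [m].
Occurrence 2 (position 3): no conditioning environment matches → elsewhere allophone [n].
Occurrence 3 (position 5): no conditioning environment matches → elsewhere allophone [n].

[m], [n], [n]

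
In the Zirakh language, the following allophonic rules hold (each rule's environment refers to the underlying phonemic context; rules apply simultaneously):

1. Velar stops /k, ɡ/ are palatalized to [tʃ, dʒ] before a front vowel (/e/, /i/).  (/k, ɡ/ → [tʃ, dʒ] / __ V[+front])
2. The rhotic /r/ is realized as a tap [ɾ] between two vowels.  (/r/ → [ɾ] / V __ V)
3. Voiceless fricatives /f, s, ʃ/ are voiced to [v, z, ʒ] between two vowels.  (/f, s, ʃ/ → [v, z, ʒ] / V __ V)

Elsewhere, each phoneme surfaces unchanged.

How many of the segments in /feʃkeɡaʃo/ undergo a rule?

Segments that undergo a rule: /k/ → [tʃ] (rule 1); /ʃ/ → [ʒ] (rule 3).
All other segments surface unchanged.

2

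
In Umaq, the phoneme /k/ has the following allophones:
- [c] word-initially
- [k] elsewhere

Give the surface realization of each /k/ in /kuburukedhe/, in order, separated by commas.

Occurrence 1 (position 1): word-initially → [c].
Occurrence 2 (position 7): no conditioning environment matches → elsewhere allophone [k].

[c], [k]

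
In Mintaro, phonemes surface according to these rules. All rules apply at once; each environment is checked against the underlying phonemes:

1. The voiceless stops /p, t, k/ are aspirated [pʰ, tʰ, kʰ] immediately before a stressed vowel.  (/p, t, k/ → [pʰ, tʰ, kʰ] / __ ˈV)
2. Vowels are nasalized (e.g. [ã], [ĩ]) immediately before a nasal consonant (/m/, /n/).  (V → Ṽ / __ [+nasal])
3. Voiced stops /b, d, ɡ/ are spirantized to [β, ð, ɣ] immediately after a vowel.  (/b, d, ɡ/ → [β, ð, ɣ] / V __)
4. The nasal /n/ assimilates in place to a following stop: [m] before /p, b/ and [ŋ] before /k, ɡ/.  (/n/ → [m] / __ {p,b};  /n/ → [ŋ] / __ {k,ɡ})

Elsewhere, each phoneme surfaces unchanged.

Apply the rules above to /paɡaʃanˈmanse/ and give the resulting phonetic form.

/p/ (word-initial): rule 1 targets it, but not immediately before a stressed vowel → unchanged [p].
/a/ — between /p/ and /ɡ/; rule 2 does not apply here → [a].
/ɡ/ — between /a/ and /a/, immediately after a vowel — surfaces as [ɣ] (rule 3).
/a/ (between /ɡ/ and /ʃ/): rule 2 targets it, but not before a nasal consonant → unchanged [a].
/ʃ/ (between /a/ and /a/) is unaffected → [ʃ].
/a/ meets the environment for rule 2 (before a nasal consonant) → [ã].
/n/ (between /a/ and /m/) fails the environment for rule 4, so it stays [n].
/m/ (between /n/ and /a/) is unaffected → [m].
Rule 2 applies to /a/ (between /m/ and /n/: before a nasal consonant) → [ã].
/n/ (between /a/ and /s/): rule 4 targets it, but not before a labial or velar stop → unchanged [n].
/s/ stays [s].
/e/ (word-final) fails the environment for rule 2, so it stays [e].

[paɣaʃãnˈmãnse]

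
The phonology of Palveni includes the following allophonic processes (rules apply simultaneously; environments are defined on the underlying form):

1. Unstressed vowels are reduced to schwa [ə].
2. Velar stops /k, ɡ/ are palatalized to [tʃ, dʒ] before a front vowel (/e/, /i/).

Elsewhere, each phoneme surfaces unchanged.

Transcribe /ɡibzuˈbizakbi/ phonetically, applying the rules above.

[dʒəbzəˈbizəkbə]

Rule 2 applies to /ɡ/ (word-initial: before a front vowel) → [dʒ].
/i/ (between /ɡ/ and /b/) occurs in an unstressed syllable → [ə] by rule 1.
/b/ — not in any rule's target class → [b].
/z/ (between /b/ and /u/) is unaffected → [z].
/u/ — between /z/ and /b/, in an unstressed syllable — surfaces as [ə] (rule 1).
/b/ (between /u/ and /i/): no rule targets it → [b].
/i/ (between /b/ and /z/) is in the target of rule 1 but the environment (in an unstressed syllable) is not met → [i].
/z/ stays [z].
/a/ — between /z/ and /k/, in an unstressed syllable — surfaces as [ə] (rule 1).
/k/ (between /a/ and /b/) is in the target of rule 2 but the environment (before a front vowel) is not met → [k].
/b/ (between /k/ and /i/) is unaffected → [b].
/i/ — word-final, in an unstressed syllable — surfaces as [ə] (rule 1).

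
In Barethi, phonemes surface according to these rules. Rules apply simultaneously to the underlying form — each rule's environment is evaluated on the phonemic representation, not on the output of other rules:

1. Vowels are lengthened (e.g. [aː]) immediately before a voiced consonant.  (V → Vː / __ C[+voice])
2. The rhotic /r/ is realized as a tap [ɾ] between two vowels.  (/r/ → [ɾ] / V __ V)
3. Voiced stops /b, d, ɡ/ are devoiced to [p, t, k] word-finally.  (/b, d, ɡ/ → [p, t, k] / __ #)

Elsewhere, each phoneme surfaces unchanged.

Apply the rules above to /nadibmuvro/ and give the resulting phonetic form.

[naːdiːbmuːvro]

/n/ stays [n].
Rule 1 applies to /a/ (between /n/ and /d/: before a voiced consonant) → [aː].
/d/ (between /a/ and /i/): rule 3 targets it, but not word-finally → unchanged [d].
/i/ — between /d/ and /b/, before a voiced consonant — surfaces as [iː] (rule 1).
/b/ (between /i/ and /m/) fails the environment for rule 3, so it stays [b].
/m/ stays [m].
/u/ (between /m/ and /v/): before a voiced consonant, so rule 1 applies → [uː].
/v/ (between /u/ and /r/) is unaffected → [v].
/r/ (between /v/ and /o/) fails the environment for rule 2, so it stays [r].
/o/ (word-final): rule 1 targets it, but not before a voiced consonant → unchanged [o].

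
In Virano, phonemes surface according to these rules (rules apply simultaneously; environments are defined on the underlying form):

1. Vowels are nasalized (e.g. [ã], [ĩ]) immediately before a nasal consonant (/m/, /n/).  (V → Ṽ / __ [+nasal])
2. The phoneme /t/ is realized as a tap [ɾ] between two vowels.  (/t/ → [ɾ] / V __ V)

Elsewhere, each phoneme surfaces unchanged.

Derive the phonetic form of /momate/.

/m/ — not in any rule's target class → [m].
/o/ (between /m/ and /m/) occurs before a nasal consonant → [õ] by rule 1.
/m/ (between /o/ and /a/): no rule targets it → [m].
/a/ — between /m/ and /t/; rule 1 does not apply here → [a].
/t/ (between /a/ and /e/): between two vowels, so rule 2 applies → [ɾ].
/e/ — word-final; rule 1 does not apply here → [e].

[mõmaɾe]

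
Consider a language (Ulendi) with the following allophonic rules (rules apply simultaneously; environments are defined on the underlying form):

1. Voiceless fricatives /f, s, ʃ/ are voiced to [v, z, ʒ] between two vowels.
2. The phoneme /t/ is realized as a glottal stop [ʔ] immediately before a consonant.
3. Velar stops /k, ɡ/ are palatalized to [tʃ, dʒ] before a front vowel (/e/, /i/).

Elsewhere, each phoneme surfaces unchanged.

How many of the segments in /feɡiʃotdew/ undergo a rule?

3

Segments that undergo a rule: /ɡ/ → [dʒ] (rule 3); /ʃ/ → [ʒ] (rule 1); /t/ → [ʔ] (rule 2).
All other segments surface unchanged.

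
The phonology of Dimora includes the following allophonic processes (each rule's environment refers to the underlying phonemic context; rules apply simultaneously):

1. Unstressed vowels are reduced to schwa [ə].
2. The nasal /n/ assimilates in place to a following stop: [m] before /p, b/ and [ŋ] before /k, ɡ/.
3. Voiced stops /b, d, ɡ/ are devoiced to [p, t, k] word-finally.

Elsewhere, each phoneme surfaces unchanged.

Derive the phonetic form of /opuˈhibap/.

[əpəˈhibəp]

/o/ (word-initial) occurs in an unstressed syllable → [ə] by rule 1.
/u/ meets the environment for rule 1 (in an unstressed syllable) → [ə].
/i/ — between /h/ and /b/; rule 1 does not apply here → [i].
/b/ (between /i/ and /a/) fails the environment for rule 3, so it stays [b].
/a/ (between /b/ and /p/): in an unstressed syllable, so rule 1 applies → [ə].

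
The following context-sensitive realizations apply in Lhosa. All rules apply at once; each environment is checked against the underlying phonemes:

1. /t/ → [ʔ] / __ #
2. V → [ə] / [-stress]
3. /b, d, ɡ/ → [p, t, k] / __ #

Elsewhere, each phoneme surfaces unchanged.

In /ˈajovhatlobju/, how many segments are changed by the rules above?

4

Segments that undergo a rule: /o/ → [ə] (rule 2); /a/ → [ə] (rule 2); /o/ → [ə] (rule 2); /u/ → [ə] (rule 2).
All other segments surface unchanged.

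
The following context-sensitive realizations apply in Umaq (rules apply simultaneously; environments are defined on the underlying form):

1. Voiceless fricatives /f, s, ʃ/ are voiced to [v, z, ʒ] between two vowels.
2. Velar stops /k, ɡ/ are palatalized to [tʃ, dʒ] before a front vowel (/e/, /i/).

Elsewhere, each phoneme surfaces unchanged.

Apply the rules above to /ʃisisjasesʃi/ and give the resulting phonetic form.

/ʃ/ (word-initial) is in the target of rule 1 but the environment (between two vowels) is not met → [ʃ].
/i/ (between /ʃ/ and /s/) is unaffected → [i].
/s/ meets the environment for rule 1 (between two vowels) → [z].
/i/ (between /s/ and /s/): no rule targets it → [i].
/s/ — between /i/ and /j/; rule 1 does not apply here → [s].
/j/ (between /s/ and /a/): no rule targets it → [j].
/a/ (between /j/ and /s/) is unaffected → [a].
/s/ (between /a/ and /e/) occurs between two vowels → [z] by rule 1.
/e/ (between /s/ and /s/): no rule targets it → [e].
/s/ — between /e/ and /ʃ/; rule 1 does not apply here → [s].
/ʃ/ (between /s/ and /i/) fails the environment for rule 1, so it stays [ʃ].
/i/ (word-final): no rule targets it → [i].

[ʃizisjazesʃi]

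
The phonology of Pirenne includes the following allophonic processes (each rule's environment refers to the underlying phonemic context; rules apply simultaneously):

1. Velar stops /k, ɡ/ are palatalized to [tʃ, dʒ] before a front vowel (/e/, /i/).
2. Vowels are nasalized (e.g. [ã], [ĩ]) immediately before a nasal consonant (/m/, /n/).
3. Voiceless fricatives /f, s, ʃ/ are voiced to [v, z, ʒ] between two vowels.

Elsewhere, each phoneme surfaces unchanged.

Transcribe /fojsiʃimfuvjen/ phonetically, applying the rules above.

[fojsiʒĩmfuvjẽn]

/f/ (word-initial): rule 3 targets it, but not between two vowels → unchanged [f].
/o/ (between /f/ and /j/) fails the environment for rule 2, so it stays [o].
/j/ stays [j].
/s/ (between /j/ and /i/) is in the target of rule 3 but the environment (between two vowels) is not met → [s].
/i/ (between /s/ and /ʃ/) is in the target of rule 2 but the environment (before a nasal consonant) is not met → [i].
Rule 3 applies to /ʃ/ (between /i/ and /i/: between two vowels) → [ʒ].
Rule 2 applies to /i/ (between /ʃ/ and /m/: before a nasal consonant) → [ĩ].
/m/ (between /i/ and /f/) is unaffected → [m].
/f/ — between /m/ and /u/; rule 3 does not apply here → [f].
/u/ (between /f/ and /v/): rule 2 targets it, but not before a nasal consonant → unchanged [u].
/v/ — not in any rule's target class → [v].
/j/ stays [j].
/e/ — between /j/ and /n/, before a nasal consonant — surfaces as [ẽ] (rule 2).
/n/ (word-final): no rule targets it → [n].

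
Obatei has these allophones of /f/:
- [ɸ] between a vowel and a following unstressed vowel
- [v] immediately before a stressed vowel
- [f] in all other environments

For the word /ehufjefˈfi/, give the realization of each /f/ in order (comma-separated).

Occurrence 1 (position 4): no conditioning environment matches → elsewhere allophone [f].
Occurrence 2 (position 7): no conditioning environment matches → elsewhere allophone [f].
Occurrence 3 (position 8): immediately before a stressed vowel → [v].

[f], [f], [v]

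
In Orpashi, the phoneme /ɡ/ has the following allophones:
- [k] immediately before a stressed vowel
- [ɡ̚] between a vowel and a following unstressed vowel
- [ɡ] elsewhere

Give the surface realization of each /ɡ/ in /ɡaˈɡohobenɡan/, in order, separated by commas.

Occurrence 1 (position 1): no conditioning environment matches → elsewhere allophone [ɡ].
Occurrence 2 (position 3): immediately before a stressed vowel → [k].
Occurrence 3 (position 10): no conditioning environment matches → elsewhere allophone [ɡ].

[ɡ], [k], [ɡ]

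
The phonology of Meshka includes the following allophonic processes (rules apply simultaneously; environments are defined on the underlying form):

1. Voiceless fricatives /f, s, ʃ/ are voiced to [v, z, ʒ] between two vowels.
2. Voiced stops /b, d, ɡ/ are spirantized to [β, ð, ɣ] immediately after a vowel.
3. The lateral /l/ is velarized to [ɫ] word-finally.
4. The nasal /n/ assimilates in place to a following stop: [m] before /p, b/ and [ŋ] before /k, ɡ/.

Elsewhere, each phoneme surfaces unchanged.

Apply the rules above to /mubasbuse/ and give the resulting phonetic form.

[muβasbuze]

/m/ (word-initial) is unaffected → [m].
/u/ (between /m/ and /b/) is unaffected → [u].
Rule 2 applies to /b/ (between /u/ and /a/: immediately after a vowel) → [β].
/a/ stays [a].
/s/ — between /a/ and /b/; rule 1 does not apply here → [s].
/b/ (between /s/ and /u/) fails the environment for rule 2, so it stays [b].
/u/ (between /b/ and /s/): no rule targets it → [u].
Rule 1 applies to /s/ (between /u/ and /e/: between two vowels) → [z].
/e/ stays [e].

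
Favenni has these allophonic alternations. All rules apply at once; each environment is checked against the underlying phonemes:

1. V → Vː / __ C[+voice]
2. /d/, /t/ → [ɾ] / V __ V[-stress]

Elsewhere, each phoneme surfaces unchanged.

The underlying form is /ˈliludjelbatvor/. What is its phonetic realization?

[ˈliːluːdjeːlbatvoːr]

/l/ — not in any rule's target class → [l].
Rule 1 applies to /i/ (between /l/ and /l/: before a voiced consonant) → [iː].
/l/ (between /i/ and /u/) is unaffected → [l].
Rule 1 applies to /u/ (between /l/ and /d/: before a voiced consonant) → [uː].
/d/ (between /u/ and /j/) is in the target of rule 2 but the environment (between a vowel and a following unstressed vowel) is not met → [d].
/j/ — not in any rule's target class → [j].
/e/ (between /j/ and /l/): before a voiced consonant, so rule 1 applies → [eː].
/l/ stays [l].
/b/ (between /l/ and /a/): no rule targets it → [b].
/a/ (between /b/ and /t/) is in the target of rule 1 but the environment (before a voiced consonant) is not met → [a].
/t/ — between /a/ and /v/; rule 2 does not apply here → [t].
/v/ — not in any rule's target class → [v].
Rule 1 applies to /o/ (between /v/ and /r/: before a voiced consonant) → [oː].
/r/ (word-final): no rule targets it → [r].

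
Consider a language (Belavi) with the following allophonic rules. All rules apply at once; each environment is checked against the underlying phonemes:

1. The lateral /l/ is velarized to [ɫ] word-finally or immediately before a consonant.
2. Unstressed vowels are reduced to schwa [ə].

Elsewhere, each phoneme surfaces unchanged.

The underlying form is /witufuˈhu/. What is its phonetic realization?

[wətəfəˈhu]

/i/ — between /w/ and /t/, in an unstressed syllable — surfaces as [ə] (rule 2).
Rule 2 applies to /u/ (between /t/ and /f/: in an unstressed syllable) → [ə].
Rule 2 applies to /u/ (between /f/ and /h/: in an unstressed syllable) → [ə].
/u/ (word-final) is in the target of rule 2 but the environment (in an unstressed syllable) is not met → [u].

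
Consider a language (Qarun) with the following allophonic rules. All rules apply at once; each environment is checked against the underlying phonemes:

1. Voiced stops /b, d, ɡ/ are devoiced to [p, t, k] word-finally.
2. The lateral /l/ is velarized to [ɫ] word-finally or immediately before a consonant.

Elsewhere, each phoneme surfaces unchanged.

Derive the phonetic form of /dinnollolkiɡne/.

/d/ (word-initial) fails the environment for rule 1, so it stays [d].
/l/ — between /o/ and /l/, word-finally or immediately before a consonant — surfaces as [ɫ] (rule 2).
/l/ (between /l/ and /o/): rule 2 targets it, but not word-finally or immediately before a consonant → unchanged [l].
/l/ — between /o/ and /k/, word-finally or immediately before a consonant — surfaces as [ɫ] (rule 2).
/ɡ/ (between /i/ and /n/) fails the environment for rule 1, so it stays [ɡ].

[dinnoɫloɫkiɡne]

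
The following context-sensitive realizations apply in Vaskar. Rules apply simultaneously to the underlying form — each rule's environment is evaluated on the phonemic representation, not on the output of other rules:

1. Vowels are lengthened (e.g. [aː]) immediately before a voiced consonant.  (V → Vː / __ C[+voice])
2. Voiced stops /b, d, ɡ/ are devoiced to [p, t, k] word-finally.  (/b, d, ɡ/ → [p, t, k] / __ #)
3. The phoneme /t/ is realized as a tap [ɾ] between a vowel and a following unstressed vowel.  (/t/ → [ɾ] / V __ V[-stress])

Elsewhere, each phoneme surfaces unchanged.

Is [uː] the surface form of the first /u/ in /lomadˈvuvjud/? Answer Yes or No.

Yes

/u/ — between /v/ and /v/, before a voiced consonant — surfaces as [uː] (rule 1).
The actual realization is [uː], which matches [uː].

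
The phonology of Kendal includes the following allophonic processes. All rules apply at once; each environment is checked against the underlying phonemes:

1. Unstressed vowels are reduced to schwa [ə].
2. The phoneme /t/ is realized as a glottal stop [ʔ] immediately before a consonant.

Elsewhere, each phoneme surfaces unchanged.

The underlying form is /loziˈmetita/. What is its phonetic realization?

/l/ (word-initial): no rule targets it → [l].
/o/ (between /l/ and /z/): in an unstressed syllable, so rule 1 applies → [ə].
/z/ (between /o/ and /i/) is unaffected → [z].
/i/ (between /z/ and /m/) occurs in an unstressed syllable → [ə] by rule 1.
/m/ stays [m].
/e/ — between /m/ and /t/; rule 1 does not apply here → [e].
/t/ — between /e/ and /i/; rule 2 does not apply here → [t].
/i/ (between /t/ and /t/): in an unstressed syllable, so rule 1 applies → [ə].
/t/ (between /i/ and /a/) fails the environment for rule 2, so it stays [t].
/a/ (word-final) occurs in an unstressed syllable → [ə] by rule 1.

[ləzəˈmetətə]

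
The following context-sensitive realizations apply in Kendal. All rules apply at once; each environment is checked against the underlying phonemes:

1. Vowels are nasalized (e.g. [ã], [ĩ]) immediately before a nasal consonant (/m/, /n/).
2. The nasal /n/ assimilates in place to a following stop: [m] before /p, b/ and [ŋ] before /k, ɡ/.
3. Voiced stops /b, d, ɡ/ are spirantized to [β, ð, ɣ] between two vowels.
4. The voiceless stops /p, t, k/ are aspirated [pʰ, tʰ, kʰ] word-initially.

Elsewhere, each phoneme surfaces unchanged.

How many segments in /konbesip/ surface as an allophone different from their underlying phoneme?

3

Segments that undergo a rule: /k/ → [kʰ] (rule 4); /o/ → [õ] (rule 1); /n/ → [m] (rule 2).
All other segments surface unchanged.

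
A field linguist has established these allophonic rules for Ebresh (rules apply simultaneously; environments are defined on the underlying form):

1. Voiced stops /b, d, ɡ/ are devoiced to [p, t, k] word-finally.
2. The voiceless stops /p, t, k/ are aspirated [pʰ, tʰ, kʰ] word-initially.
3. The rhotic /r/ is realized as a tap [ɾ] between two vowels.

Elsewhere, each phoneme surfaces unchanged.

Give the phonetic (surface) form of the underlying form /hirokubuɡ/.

[hiɾokubuk]

Rule 3 applies to /r/ (between /i/ and /o/: between two vowels) → [ɾ].
/k/ (between /o/ and /u/): rule 2 targets it, but not word-initially → unchanged [k].
/b/ (between /u/ and /u/) fails the environment for rule 1, so it stays [b].
/ɡ/ — word-final, word-finally — surfaces as [k] (rule 1).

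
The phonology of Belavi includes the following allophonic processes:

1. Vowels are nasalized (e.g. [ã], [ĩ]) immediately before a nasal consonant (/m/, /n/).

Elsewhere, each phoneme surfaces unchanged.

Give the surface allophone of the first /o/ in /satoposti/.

[o]

/o/ — between /t/ and /p/; rule 1 does not apply here → [o].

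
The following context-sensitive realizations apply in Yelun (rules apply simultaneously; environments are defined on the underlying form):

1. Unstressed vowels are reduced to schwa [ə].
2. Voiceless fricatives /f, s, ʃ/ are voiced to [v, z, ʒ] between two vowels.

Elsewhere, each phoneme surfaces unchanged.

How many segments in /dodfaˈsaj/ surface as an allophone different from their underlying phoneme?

Segments that undergo a rule: /o/ → [ə] (rule 1); /a/ → [ə] (rule 1); /s/ → [z] (rule 2).
All other segments surface unchanged.

3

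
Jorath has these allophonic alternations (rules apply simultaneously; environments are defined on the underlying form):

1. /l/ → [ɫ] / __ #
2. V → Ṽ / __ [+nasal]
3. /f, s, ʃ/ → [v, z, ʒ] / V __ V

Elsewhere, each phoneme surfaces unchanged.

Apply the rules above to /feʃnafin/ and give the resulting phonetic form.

/f/ (word-initial) fails the environment for rule 3, so it stays [f].
/e/ — between /f/ and /ʃ/; rule 2 does not apply here → [e].
/ʃ/ (between /e/ and /n/) fails the environment for rule 3, so it stays [ʃ].
/a/ — between /n/ and /f/; rule 2 does not apply here → [a].
/f/ — between /a/ and /i/, between two vowels — surfaces as [v] (rule 3).
/i/ (between /f/ and /n/) occurs before a nasal consonant → [ĩ] by rule 2.

[feʃnavĩn]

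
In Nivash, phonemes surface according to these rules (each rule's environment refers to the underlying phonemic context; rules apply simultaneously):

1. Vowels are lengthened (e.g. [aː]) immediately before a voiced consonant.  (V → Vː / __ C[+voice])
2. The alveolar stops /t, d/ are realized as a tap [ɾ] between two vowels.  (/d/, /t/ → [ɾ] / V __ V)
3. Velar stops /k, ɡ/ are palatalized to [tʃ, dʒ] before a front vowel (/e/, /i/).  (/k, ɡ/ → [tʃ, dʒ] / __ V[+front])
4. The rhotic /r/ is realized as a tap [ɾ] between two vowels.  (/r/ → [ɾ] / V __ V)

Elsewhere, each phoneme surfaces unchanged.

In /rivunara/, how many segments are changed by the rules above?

Segments that undergo a rule: /i/ → [iː] (rule 1); /u/ → [uː] (rule 1); /a/ → [aː] (rule 1); /r/ → [ɾ] (rule 4).
All other segments surface unchanged.

4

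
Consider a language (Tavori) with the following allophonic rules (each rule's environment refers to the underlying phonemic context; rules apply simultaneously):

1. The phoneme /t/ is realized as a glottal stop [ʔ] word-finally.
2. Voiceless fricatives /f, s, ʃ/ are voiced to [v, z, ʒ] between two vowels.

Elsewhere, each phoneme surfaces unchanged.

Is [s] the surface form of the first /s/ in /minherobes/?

Yes

/s/ (word-final) is in the target of rule 2 but the environment (between two vowels) is not met → [s].
The actual realization is [s], which matches [s].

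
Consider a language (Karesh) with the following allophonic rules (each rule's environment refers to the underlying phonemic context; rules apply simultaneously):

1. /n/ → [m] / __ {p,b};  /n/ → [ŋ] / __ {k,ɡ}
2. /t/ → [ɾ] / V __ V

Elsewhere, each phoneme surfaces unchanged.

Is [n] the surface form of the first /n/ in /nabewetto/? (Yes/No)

Yes

/n/ — word-initial; rule 1 does not apply here → [n].
The actual realization is [n], which matches [n].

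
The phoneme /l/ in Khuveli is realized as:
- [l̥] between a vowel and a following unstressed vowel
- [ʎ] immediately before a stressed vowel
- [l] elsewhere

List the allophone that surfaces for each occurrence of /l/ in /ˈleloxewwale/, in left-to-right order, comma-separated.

[ʎ], [l̥], [l̥]

Occurrence 1 (position 1): immediately before a stressed vowel → [ʎ].
Occurrence 2 (position 3): between a vowel and a following unstressed vowel → [l̥].
Occurrence 3 (position 10): between a vowel and a following unstressed vowel → [l̥].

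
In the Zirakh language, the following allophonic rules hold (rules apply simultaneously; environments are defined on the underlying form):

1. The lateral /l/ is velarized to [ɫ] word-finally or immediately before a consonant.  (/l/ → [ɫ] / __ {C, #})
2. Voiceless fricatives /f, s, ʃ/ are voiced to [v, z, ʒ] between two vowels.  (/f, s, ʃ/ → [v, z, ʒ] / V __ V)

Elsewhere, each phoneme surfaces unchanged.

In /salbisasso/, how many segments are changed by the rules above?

Segments that undergo a rule: /l/ → [ɫ] (rule 1); /s/ → [z] (rule 2).
All other segments surface unchanged.

2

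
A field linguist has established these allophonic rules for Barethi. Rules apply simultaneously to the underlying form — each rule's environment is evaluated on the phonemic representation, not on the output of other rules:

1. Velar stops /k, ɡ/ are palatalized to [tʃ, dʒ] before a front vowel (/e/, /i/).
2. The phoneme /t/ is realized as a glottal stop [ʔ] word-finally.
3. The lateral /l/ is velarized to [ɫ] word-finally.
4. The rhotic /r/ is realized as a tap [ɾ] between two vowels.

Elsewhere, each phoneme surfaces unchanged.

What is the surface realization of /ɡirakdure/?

Rule 1 applies to /ɡ/ (word-initial: before a front vowel) → [dʒ].
/r/ — between /i/ and /a/, between two vowels — surfaces as [ɾ] (rule 4).
/k/ (between /a/ and /d/) fails the environment for rule 1, so it stays [k].
Rule 4 applies to /r/ (between /u/ and /e/: between two vowels) → [ɾ].

[dʒiɾakduɾe]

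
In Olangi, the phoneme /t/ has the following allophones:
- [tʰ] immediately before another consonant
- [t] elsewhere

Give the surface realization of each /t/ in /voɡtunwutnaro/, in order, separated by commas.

Occurrence 1 (position 4): no conditioning environment matches → elsewhere allophone [t].
Occurrence 2 (position 9): immediately before another consonant → [tʰ].

[t], [tʰ]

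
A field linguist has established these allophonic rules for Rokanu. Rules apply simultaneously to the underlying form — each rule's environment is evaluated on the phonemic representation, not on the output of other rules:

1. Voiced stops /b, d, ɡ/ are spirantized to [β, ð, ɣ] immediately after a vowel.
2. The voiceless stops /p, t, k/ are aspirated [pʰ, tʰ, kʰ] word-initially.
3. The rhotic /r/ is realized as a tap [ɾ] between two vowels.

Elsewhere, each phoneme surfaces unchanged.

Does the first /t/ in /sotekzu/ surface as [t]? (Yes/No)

/t/ (between /o/ and /e/) is in the target of rule 2 but the environment (word-initially) is not met → [t].
The actual realization is [t], which matches [t].

Yes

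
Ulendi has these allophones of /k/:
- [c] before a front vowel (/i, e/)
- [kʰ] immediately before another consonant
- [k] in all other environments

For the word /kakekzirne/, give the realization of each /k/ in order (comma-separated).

[k], [c], [kʰ]

Occurrence 1 (position 1): no conditioning environment matches → elsewhere allophone [k].
Occurrence 2 (position 3): before a front vowel (/i, e/) → [c].
Occurrence 3 (position 5): immediately before another consonant → [kʰ].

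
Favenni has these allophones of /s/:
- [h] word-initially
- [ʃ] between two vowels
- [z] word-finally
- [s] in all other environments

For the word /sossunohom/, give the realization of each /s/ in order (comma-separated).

Occurrence 1 (position 1): word-initially → [h].
Occurrence 2 (position 3): no conditioning environment matches → elsewhere allophone [s].
Occurrence 3 (position 4): no conditioning environment matches → elsewhere allophone [s].

[h], [s], [s]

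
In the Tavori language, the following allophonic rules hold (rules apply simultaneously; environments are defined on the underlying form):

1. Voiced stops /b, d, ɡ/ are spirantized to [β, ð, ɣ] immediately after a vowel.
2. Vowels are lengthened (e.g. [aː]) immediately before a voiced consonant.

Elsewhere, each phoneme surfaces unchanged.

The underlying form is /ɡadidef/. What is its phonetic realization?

/ɡ/ — word-initial; rule 1 does not apply here → [ɡ].
/a/ (between /ɡ/ and /d/): before a voiced consonant, so rule 2 applies → [aː].
/d/ (between /a/ and /i/) occurs immediately after a vowel → [ð] by rule 1.
Rule 2 applies to /i/ (between /d/ and /d/: before a voiced consonant) → [iː].
/d/ meets the environment for rule 1 (immediately after a vowel) → [ð].
/e/ — between /d/ and /f/; rule 2 does not apply here → [e].
/f/ — not in any rule's target class → [f].

[ɡaːðiːðef]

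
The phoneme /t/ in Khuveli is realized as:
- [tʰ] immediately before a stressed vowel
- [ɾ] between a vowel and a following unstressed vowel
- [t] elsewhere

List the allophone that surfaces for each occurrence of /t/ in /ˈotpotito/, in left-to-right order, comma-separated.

[t], [ɾ], [ɾ]

Occurrence 1 (position 2): no conditioning environment matches → elsewhere allophone [t].
Occurrence 2 (position 5): between a vowel and an unstressed vowel → [ɾ].
Occurrence 3 (position 7): between a vowel and an unstressed vowel → [ɾ].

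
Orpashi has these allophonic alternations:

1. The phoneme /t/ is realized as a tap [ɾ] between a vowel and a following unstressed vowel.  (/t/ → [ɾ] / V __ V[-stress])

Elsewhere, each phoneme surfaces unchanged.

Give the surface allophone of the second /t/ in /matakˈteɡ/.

/t/ (between /k/ and /e/): rule 1 targets it, but not between a vowel and a following unstressed vowel → unchanged [t].

[t]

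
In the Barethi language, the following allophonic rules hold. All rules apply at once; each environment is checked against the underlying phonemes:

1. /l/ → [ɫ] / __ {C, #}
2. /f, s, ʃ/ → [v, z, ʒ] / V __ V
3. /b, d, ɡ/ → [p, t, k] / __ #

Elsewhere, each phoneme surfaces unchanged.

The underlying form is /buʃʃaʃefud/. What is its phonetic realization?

/b/ (word-initial) is in the target of rule 3 but the environment (word-finally) is not met → [b].
/u/ stays [u].
/ʃ/ (between /u/ and /ʃ/) is in the target of rule 2 but the environment (between two vowels) is not met → [ʃ].
/ʃ/ (between /ʃ/ and /a/) fails the environment for rule 2, so it stays [ʃ].
/a/ (between /ʃ/ and /ʃ/): no rule targets it → [a].
/ʃ/ (between /a/ and /e/) occurs between two vowels → [ʒ] by rule 2.
/e/ — not in any rule's target class → [e].
/f/ (between /e/ and /u/): between two vowels, so rule 2 applies → [v].
/u/ (between /f/ and /d/): no rule targets it → [u].
/d/ (word-final) occurs word-finally → [t] by rule 3.

[buʃʃaʒevut]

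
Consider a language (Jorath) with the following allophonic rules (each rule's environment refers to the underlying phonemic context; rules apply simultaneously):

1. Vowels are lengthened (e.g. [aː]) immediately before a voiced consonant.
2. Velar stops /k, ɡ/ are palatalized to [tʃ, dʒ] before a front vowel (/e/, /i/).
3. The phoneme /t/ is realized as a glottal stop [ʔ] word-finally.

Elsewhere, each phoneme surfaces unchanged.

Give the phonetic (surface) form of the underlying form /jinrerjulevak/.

[jiːnreːrjuːleːvak]

/i/ — between /j/ and /n/, before a voiced consonant — surfaces as [iː] (rule 1).
/e/ (between /r/ and /r/): before a voiced consonant, so rule 1 applies → [eː].
/u/ (between /j/ and /l/): before a voiced consonant, so rule 1 applies → [uː].
/e/ (between /l/ and /v/) occurs before a voiced consonant → [eː] by rule 1.
/a/ (between /v/ and /k/) is in the target of rule 1 but the environment (before a voiced consonant) is not met → [a].
/k/ — word-final; rule 2 does not apply here → [k].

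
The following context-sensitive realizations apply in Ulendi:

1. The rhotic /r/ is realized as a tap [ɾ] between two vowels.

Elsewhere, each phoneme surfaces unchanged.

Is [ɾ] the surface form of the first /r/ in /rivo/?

No

/r/ (word-initial) is in the target of rule 1 but the environment (between two vowels) is not met → [r].
The actual realization is [r], not [ɾ].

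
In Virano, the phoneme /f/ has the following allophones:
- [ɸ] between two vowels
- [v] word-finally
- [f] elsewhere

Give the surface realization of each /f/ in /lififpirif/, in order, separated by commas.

[ɸ], [f], [v]

Occurrence 1 (position 3): between two vowels → [ɸ].
Occurrence 2 (position 5): no conditioning environment matches → elsewhere allophone [f].
Occurrence 3 (position 10): word-finally → [v].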